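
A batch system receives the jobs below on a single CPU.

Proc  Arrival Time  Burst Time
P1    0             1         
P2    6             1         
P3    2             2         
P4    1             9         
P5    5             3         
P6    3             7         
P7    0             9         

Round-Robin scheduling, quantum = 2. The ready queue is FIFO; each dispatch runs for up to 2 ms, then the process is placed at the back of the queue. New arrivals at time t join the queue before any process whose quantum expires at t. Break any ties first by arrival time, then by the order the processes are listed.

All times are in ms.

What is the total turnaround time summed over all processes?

Timeline: | P1 0-1 | P7 1-3 | P4 3-5 | P3 5-7 | P6 7-9 | P7 9-11 | P5 11-13 | P4 13-15 | P2 15-16 | P6 16-18 | P7 18-20 | P5 20-21 | P4 21-23 | P6 23-25 | P7 25-27 | P4 27-29 | P6 29-30 | P7 30-31 | P4 31-32 |
Completion: P1=1  P2=16  P3=7  P4=32  P5=21  P6=30  P7=31
Turnaround (C−A): P1=1  P2=10  P3=5  P4=31  P5=16  P6=27  P7=31
Turnaround = completion − arrival: P1=1, P2=10, P3=5, P4=31, P5=16, P6=27, P7=31
Total turnaround = 1 + 10 + 5 + 31 + 16 + 27 + 31 = 121

121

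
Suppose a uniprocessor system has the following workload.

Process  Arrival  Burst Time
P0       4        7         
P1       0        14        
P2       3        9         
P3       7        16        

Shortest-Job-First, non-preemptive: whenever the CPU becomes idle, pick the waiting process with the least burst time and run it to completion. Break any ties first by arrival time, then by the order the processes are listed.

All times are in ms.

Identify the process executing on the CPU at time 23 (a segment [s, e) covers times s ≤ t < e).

Schedule: | P1 0-14 | P0 14-21 | P2 21-30 | P3 30-46 |
Completion: P0=21  P1=14  P2=30  P3=46
Turnaround (C−A): P0=17  P1=14  P2=27  P3=39

P2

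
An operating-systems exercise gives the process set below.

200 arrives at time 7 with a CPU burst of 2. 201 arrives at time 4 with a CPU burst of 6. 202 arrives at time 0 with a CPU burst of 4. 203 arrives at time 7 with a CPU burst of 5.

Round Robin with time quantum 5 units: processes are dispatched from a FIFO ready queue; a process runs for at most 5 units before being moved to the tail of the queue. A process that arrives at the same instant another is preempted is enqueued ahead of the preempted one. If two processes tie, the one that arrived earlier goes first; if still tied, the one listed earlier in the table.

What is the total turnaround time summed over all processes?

Timeline: | 202 0-4 | 201 4-9 | 200 9-11 | 203 11-16 | 201 16-17 |
Completion: 200=11  201=17  202=4  203=16
Turnaround = completion − arrival: 200=4, 201=13, 202=4, 203=9
Total turnaround = 4 + 13 + 4 + 9 = 30

30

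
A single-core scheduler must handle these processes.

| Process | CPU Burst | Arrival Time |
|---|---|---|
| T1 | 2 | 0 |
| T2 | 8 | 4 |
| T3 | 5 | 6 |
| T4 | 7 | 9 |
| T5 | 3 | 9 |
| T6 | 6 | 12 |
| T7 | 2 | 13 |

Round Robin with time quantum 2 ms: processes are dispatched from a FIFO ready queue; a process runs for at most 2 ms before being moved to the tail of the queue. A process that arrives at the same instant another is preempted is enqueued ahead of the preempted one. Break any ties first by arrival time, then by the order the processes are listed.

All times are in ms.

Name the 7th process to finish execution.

Schedule: | T1 0-2 | idle 2-4 | T2 4-6 | T3 6-8 | T2 8-10 | T3 10-12 | T4 12-14 | T5 14-16 | T2 16-18 | T6 18-20 | T3 20-21 | T7 21-23 | T4 23-25 | T5 25-26 | T2 26-28 | T6 28-30 | T4 30-32 | T6 32-34 | T4 34-35 |
Completion: T1=2  T2=28  T3=21  T4=35  T5=26  T6=34  T7=23
Turnaround (C−A): T1=2  T2=24  T3=15  T4=26  T5=17  T6=22  T7=10
Finish order: T1 → T3 → T7 → T5 → T2 → T6 → T4

T4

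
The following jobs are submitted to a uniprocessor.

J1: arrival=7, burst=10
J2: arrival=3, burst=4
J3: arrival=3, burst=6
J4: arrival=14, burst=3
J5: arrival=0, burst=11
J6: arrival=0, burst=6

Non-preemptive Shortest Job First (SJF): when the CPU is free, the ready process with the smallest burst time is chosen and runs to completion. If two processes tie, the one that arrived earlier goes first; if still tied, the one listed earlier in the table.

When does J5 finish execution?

40

Timeline: | J6 0-6 | J2 6-10 | J3 10-16 | J4 16-19 | J1 19-29 | J5 29-40 |
Completion: J1=29  J2=10  J3=16  J4=19  J5=40  J6=6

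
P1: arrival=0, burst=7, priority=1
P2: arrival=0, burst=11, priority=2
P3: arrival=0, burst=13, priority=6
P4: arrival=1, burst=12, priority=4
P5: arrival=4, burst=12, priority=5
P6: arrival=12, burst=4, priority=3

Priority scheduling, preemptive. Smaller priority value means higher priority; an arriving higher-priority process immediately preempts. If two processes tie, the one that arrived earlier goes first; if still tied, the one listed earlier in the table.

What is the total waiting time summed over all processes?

Schedule: | P1 0-7 | P2 7-18 | P6 18-22 | P4 22-34 | P5 34-46 | P3 46-59 |
Completion: P1=7  P2=18  P3=59  P4=34  P5=46  P6=22
Turnaround (C−A): P1=7  P2=18  P3=59  P4=33  P5=42  P6=10
Waiting = turnaround − burst: P1=0, P2=7, P3=46, P4=21, P5=30, P6=6
Total waiting = 0 + 7 + 46 + 21 + 30 + 6 = 110

110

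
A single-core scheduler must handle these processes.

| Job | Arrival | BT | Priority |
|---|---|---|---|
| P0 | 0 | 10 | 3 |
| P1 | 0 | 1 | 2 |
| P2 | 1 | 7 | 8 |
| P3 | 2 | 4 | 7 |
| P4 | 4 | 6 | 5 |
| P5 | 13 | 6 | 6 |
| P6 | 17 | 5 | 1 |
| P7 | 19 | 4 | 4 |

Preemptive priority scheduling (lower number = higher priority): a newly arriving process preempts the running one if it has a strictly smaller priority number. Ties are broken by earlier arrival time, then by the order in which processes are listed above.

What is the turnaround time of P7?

Schedule: | P1 0-1 | P0 1-11 | P4 11-17 | P6 17-22 | P7 22-26 | P5 26-32 | P3 32-36 | P2 36-43 |
Completion: P0=11  P1=1  P2=43  P3=36  P4=17  P5=32  P6=22  P7=26
Turnaround (C−A): P0=11  P1=1  P2=42  P3=34  P4=13  P5=19  P6=5  P7=7
Turnaround(P7) = completion − arrival = 26 − 19 = 7

7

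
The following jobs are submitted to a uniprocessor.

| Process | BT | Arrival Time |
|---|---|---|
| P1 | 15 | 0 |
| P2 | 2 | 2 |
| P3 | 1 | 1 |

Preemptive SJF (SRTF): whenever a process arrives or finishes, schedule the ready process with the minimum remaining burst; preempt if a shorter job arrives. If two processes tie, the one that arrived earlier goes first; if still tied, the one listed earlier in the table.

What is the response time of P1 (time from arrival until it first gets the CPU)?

Schedule: | P1 0-1 | P3 1-2 | P2 2-4 | P1 4-18 |
Completion: P1=18  P2=4  P3=2
Response(P1) = first start − arrival = 0 − 0 = 0

0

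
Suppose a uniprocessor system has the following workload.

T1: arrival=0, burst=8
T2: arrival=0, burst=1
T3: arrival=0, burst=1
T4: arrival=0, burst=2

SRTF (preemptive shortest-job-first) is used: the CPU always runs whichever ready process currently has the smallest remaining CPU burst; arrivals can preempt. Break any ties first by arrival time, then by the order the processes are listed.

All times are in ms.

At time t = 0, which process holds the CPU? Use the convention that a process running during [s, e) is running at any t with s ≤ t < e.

Timeline: | T2 0-1 | T3 1-2 | T4 2-4 | T1 4-12 |
Completion: T1=12  T2=1  T3=2  T4=4
Turnaround (C−A): T1=12  T2=1  T3=2  T4=4

T2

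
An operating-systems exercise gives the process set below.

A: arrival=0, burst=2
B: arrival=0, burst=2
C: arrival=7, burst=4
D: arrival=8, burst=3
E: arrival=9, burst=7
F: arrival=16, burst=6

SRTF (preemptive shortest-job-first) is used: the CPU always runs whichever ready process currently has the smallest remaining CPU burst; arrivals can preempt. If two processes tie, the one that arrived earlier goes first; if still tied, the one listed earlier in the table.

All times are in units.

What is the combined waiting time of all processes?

15

Gantt: | A 0-2 | B 2-4 | idle 4-7 | C 7-11 | D 11-14 | E 14-21 | F 21-27 |
Completion: A=2  B=4  C=11  D=14  E=21  F=27
Turnaround (C−A): A=2  B=4  C=4  D=6  E=12  F=11
Waiting = turnaround − burst: A=0, B=2, C=0, D=3, E=5, F=5
Total waiting = 0 + 2 + 0 + 3 + 5 + 5 = 15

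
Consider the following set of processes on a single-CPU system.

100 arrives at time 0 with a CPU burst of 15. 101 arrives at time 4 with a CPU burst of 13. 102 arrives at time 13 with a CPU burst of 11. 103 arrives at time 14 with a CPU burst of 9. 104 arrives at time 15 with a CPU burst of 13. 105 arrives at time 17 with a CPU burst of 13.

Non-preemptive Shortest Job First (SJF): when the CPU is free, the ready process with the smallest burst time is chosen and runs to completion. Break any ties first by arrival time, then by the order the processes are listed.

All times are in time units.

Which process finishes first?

Timeline: | 100 0-15 | 103 15-24 | 102 24-35 | 101 35-48 | 104 48-61 | 105 61-74 |
Completion: 100=15  101=48  102=35  103=24  104=61  105=74
Turnaround (C−A): 100=15  101=44  102=22  103=10  104=46  105=57
Finish order: 100 → 103 → 102 → 101 → 104 → 105

100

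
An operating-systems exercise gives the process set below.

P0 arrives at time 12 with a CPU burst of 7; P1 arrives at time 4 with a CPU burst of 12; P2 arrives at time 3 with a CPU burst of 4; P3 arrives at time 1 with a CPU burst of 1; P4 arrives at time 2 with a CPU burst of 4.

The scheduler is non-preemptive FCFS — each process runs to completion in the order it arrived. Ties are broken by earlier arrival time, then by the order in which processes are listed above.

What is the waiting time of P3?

0

Schedule: | idle 0-1 | P3 1-2 | P4 2-6 | P2 6-10 | P1 10-22 | P0 22-29 |
Completion: P0=29  P1=22  P2=10  P3=2  P4=6
Turnaround (C−A): P0=17  P1=18  P2=7  P3=1  P4=4
Waiting(P3) = turnaround − burst = 1 − 1 = 0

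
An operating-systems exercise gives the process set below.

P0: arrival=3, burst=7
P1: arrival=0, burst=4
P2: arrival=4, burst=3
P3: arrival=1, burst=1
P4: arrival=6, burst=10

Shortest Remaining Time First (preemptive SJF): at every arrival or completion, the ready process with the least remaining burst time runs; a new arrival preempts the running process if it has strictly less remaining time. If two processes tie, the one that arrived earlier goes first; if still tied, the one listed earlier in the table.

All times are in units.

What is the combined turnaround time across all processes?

41

Schedule: | P1 0-1 | P3 1-2 | P1 2-5 | P2 5-8 | P0 8-15 | P4 15-25 |
Completion: P0=15  P1=5  P2=8  P3=2  P4=25
Turnaround = completion − arrival: P0=12, P1=5, P2=4, P3=1, P4=19
Total turnaround = 12 + 5 + 4 + 1 + 19 = 41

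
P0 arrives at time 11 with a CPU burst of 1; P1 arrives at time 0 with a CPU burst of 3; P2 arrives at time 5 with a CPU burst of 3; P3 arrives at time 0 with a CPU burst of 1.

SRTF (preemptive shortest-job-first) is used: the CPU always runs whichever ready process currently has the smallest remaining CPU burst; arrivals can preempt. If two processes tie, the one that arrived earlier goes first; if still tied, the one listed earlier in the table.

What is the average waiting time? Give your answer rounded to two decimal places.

0.25

Gantt: | P3 0-1 | P1 1-4 | idle 4-5 | P2 5-8 | idle 8-11 | P0 11-12 |
Completion: P0=12  P1=4  P2=8  P3=1
Turnaround (C−A): P0=1  P1=4  P2=3  P3=1
Waiting times: P0=0, P1=1, P2=0, P3=0
Average waiting = (0+1+0+0) / 4 = 1/4 = 0.25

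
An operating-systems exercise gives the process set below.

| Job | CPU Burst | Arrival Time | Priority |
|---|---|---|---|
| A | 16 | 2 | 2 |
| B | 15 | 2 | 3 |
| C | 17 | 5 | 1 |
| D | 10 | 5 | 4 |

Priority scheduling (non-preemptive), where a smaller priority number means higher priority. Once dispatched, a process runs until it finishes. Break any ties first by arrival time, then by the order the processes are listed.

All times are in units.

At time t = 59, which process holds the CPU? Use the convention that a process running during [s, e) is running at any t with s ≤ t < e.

Timeline: | idle 0-2 | A 2-18 | C 18-35 | B 35-50 | D 50-60 |
Completion: A=18  B=50  C=35  D=60

D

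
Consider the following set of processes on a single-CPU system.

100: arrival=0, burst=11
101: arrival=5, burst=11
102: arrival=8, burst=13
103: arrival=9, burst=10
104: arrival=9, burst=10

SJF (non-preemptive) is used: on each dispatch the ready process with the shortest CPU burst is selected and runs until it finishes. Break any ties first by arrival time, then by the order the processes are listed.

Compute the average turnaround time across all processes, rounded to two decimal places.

25.80

Timeline: | 100 0-11 | 103 11-21 | 104 21-31 | 101 31-42 | 102 42-55 |
Completion: 100=11  101=42  102=55  103=21  104=31
Turnaround times: 100=11, 101=37, 102=47, 103=12, 104=22
Average turnaround = (11+37+47+12+22) / 5 = 129/5 = 25.80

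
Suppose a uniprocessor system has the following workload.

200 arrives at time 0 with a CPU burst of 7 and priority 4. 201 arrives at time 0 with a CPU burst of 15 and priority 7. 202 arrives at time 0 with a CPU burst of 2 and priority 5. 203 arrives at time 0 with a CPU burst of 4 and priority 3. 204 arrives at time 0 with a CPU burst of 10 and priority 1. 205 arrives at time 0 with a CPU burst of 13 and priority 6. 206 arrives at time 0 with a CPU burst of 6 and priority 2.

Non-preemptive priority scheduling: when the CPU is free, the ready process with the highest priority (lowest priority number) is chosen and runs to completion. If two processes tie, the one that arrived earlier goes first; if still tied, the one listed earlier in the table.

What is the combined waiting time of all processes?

Timeline: | 204 0-10 | 206 10-16 | 203 16-20 | 200 20-27 | 202 27-29 | 205 29-42 | 201 42-57 |
Completion: 200=27  201=57  202=29  203=20  204=10  205=42  206=16
Waiting = turnaround − burst: 200=20, 201=42, 202=27, 203=16, 204=0, 205=29, 206=10
Total waiting = 20 + 42 + 27 + 16 + 0 + 29 + 10 = 144

144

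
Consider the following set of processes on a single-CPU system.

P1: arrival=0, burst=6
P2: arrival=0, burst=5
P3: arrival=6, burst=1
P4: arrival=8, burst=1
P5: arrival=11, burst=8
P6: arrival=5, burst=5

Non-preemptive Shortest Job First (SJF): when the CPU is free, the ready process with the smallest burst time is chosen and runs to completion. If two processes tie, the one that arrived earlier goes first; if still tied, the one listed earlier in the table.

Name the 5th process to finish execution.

Gantt: | P2 0-5 | P6 5-10 | P3 10-11 | P4 11-12 | P1 12-18 | P5 18-26 |
Completion: P1=18  P2=5  P3=11  P4=12  P5=26  P6=10
Turnaround (C−A): P1=18  P2=5  P3=5  P4=4  P5=15  P6=5
Finish order: P2 → P6 → P3 → P4 → P1 → P5

P1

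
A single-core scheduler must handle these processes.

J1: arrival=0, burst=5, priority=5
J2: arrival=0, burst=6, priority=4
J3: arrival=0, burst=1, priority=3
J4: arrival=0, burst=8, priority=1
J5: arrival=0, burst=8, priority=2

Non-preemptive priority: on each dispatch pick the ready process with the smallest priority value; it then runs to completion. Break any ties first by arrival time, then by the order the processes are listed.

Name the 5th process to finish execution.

J1

Timeline: | J4 0-8 | J5 8-16 | J3 16-17 | J2 17-23 | J1 23-28 |
Completion: J1=28  J2=23  J3=17  J4=8  J5=16
Turnaround (C−A): J1=28  J2=23  J3=17  J4=8  J5=16
Finish order: J4 → J5 → J3 → J2 → J1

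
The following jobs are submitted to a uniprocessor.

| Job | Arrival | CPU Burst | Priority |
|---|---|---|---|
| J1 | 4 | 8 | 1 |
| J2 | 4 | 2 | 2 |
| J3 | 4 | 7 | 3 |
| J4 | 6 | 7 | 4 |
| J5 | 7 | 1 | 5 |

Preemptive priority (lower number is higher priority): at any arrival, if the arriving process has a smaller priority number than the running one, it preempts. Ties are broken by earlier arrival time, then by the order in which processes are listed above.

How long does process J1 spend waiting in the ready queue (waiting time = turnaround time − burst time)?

0

Gantt: | idle 0-4 | J1 4-12 | J2 12-14 | J3 14-21 | J4 21-28 | J5 28-29 |
Completion: J1=12  J2=14  J3=21  J4=28  J5=29
Turnaround (C−A): J1=8  J2=10  J3=17  J4=22  J5=22
Waiting(J1) = turnaround − burst = 8 − 8 = 0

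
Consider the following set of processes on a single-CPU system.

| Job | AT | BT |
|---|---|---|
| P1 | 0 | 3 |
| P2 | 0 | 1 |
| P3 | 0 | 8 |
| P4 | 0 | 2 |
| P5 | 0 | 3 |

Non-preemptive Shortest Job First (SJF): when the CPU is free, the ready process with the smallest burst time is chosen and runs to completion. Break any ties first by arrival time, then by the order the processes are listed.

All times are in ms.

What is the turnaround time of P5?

Gantt: | P2 0-1 | P4 1-3 | P1 3-6 | P5 6-9 | P3 9-17 |
Completion: P1=6  P2=1  P3=17  P4=3  P5=9
Turnaround(P5) = completion − arrival = 9 − 0 = 9

9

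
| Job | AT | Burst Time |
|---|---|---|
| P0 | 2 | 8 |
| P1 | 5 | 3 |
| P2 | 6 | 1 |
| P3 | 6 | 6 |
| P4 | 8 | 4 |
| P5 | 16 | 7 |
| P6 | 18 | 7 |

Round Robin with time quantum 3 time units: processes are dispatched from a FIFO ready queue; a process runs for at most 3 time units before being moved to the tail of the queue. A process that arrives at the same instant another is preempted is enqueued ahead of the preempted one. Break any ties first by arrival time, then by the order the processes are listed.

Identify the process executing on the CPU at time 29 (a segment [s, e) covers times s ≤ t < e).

Gantt: | idle 0-2 | P0 2-5 | P1 5-8 | P0 8-11 | P2 11-12 | P3 12-15 | P4 15-18 | P0 18-20 | P3 20-23 | P5 23-26 | P6 26-29 | P4 29-30 | P5 30-33 | P6 33-36 | P5 36-37 | P6 37-38 |
Completion: P0=20  P1=8  P2=12  P3=23  P4=30  P5=37  P6=38
Turnaround (C−A): P0=18  P1=3  P2=6  P3=17  P4=22  P5=21  P6=20

P4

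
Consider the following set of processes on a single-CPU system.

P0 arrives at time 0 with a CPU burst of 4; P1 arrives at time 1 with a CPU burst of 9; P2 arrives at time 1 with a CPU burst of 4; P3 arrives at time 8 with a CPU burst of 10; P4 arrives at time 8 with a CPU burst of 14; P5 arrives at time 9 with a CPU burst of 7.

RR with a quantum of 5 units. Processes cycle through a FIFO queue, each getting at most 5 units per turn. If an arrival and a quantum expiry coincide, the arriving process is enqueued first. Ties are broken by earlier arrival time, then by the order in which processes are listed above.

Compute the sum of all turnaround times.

151

Gantt: | P0 0-4 | P1 4-9 | P2 9-13 | P3 13-18 | P4 18-23 | P5 23-28 | P1 28-32 | P3 32-37 | P4 37-42 | P5 42-44 | P4 44-48 |
Completion: P0=4  P1=32  P2=13  P3=37  P4=48  P5=44
Turnaround (C−A): P0=4  P1=31  P2=12  P3=29  P4=40  P5=35
Turnaround = completion − arrival: P0=4, P1=31, P2=12, P3=29, P4=40, P5=35
Total turnaround = 4 + 31 + 12 + 29 + 40 + 35 = 151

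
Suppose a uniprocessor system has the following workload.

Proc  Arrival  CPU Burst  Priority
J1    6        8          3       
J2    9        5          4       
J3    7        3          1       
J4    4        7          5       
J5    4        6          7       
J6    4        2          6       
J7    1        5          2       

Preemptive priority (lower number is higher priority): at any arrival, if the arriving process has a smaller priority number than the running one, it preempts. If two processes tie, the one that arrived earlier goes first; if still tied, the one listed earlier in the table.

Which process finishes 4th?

J2

Timeline: | idle 0-1 | J7 1-6 | J1 6-7 | J3 7-10 | J1 10-17 | J2 17-22 | J4 22-29 | J6 29-31 | J5 31-37 |
Completion: J1=17  J2=22  J3=10  J4=29  J5=37  J6=31  J7=6
Turnaround (C−A): J1=11  J2=13  J3=3  J4=25  J5=33  J6=27  J7=5
Finish order: J7 → J3 → J1 → J2 → J4 → J6 → J5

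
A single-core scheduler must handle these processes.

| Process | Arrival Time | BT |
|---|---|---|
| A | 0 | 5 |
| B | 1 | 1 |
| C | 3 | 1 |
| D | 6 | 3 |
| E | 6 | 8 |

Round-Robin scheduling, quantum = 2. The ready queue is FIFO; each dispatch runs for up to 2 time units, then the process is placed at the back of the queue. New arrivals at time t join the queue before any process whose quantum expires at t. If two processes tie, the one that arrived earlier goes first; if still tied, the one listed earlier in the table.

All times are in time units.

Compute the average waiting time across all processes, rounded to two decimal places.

Schedule: | A 0-2 | B 2-3 | A 3-5 | C 5-6 | A 6-7 | D 7-9 | E 9-11 | D 11-12 | E 12-18 |
Completion: A=7  B=3  C=6  D=12  E=18
Waiting times: A=2, B=1, C=2, D=3, E=4
Average waiting = (2+1+2+3+4) / 5 = 12/5 = 2.40

2.40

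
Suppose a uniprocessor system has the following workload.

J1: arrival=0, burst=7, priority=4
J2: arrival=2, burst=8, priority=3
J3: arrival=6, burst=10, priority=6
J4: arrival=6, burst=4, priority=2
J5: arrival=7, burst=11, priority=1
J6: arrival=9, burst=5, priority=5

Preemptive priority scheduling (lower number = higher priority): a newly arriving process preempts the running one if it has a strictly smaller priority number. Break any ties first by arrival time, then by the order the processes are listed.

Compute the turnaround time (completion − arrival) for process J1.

Schedule: | J1 0-2 | J2 2-6 | J4 6-7 | J5 7-18 | J4 18-21 | J2 21-25 | J1 25-30 | J6 30-35 | J3 35-45 |
Completion: J1=30  J2=25  J3=45  J4=21  J5=18  J6=35
Turnaround (C−A): J1=30  J2=23  J3=39  J4=15  J5=11  J6=26
Turnaround(J1) = completion − arrival = 30 − 0 = 30

30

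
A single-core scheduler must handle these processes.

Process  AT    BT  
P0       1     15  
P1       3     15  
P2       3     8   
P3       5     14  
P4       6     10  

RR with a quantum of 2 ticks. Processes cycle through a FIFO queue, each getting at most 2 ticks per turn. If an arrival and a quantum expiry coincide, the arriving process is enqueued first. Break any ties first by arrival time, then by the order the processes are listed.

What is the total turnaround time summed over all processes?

257

Gantt: | idle 0-1 | P0 1-3 | P1 3-5 | P2 5-7 | P0 7-9 | P3 9-11 | P1 11-13 | P4 13-15 | P2 15-17 | P0 17-19 | P3 19-21 | P1 21-23 | P4 23-25 | P2 25-27 | P0 27-29 | P3 29-31 | P1 31-33 | P4 33-35 | P2 35-37 | P0 37-39 | P3 39-41 | P1 41-43 | P4 43-45 | P0 45-47 | P3 47-49 | P1 49-51 | P4 51-53 | P0 53-55 | P3 55-57 | P1 57-59 | P0 59-60 | P3 60-62 | P1 62-63 |
Completion: P0=60  P1=63  P2=37  P3=62  P4=53
Turnaround (C−A): P0=59  P1=60  P2=34  P3=57  P4=47
Turnaround = completion − arrival: P0=59, P1=60, P2=34, P3=57, P4=47
Total turnaround = 59 + 60 + 34 + 57 + 47 = 257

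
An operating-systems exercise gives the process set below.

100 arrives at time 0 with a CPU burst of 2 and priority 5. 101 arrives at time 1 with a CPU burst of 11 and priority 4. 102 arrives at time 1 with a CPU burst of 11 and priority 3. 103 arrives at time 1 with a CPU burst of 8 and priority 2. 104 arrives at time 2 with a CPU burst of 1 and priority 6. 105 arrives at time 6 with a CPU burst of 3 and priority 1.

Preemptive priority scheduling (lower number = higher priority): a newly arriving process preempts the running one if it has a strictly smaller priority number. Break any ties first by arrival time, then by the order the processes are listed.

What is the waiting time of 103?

Gantt: | 100 0-1 | 103 1-6 | 105 6-9 | 103 9-12 | 102 12-23 | 101 23-34 | 100 34-35 | 104 35-36 |
Completion: 100=35  101=34  102=23  103=12  104=36  105=9
Turnaround (C−A): 100=35  101=33  102=22  103=11  104=34  105=3
Waiting(103) = turnaround − burst = 11 − 8 = 3

3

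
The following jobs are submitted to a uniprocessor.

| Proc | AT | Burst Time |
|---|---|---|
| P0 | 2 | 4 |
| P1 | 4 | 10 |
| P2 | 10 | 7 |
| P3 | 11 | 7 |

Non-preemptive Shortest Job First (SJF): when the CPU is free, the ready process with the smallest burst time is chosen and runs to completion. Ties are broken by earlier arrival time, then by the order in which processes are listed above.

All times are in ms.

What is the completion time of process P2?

23

Schedule: | idle 0-2 | P0 2-6 | P1 6-16 | P2 16-23 | P3 23-30 |
Completion: P0=6  P1=16  P2=23  P3=30
Turnaround (C−A): P0=4  P1=12  P2=13  P3=19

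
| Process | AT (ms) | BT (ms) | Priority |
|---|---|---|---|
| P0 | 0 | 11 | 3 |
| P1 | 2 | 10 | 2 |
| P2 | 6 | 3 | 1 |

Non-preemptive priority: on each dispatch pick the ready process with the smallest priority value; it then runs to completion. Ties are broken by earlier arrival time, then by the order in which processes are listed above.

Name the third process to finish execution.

Schedule: | P0 0-11 | P2 11-14 | P1 14-24 |
Completion: P0=11  P1=24  P2=14
Turnaround (C−A): P0=11  P1=22  P2=8
Finish order: P0 → P2 → P1

P1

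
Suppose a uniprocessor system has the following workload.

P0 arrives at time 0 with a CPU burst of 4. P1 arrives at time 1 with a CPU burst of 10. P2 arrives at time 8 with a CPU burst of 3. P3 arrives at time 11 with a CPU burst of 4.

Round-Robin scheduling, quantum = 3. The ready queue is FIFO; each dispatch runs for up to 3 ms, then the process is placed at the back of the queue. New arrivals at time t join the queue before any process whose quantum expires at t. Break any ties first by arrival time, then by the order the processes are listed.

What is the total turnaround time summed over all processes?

Timeline: | P0 0-3 | P1 3-6 | P0 6-7 | P1 7-10 | P2 10-13 | P1 13-16 | P3 16-19 | P1 19-20 | P3 20-21 |
Completion: P0=7  P1=20  P2=13  P3=21
Turnaround = completion − arrival: P0=7, P1=19, P2=5, P3=10
Total turnaround = 7 + 19 + 5 + 10 = 41

41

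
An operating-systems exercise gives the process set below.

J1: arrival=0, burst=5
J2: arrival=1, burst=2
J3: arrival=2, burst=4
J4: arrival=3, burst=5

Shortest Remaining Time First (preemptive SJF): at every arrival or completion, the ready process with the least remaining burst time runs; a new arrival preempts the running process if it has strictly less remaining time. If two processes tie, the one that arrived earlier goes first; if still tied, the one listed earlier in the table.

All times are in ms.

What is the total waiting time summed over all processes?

Gantt: | J1 0-1 | J2 1-3 | J1 3-7 | J3 7-11 | J4 11-16 |
Completion: J1=7  J2=3  J3=11  J4=16
Waiting = turnaround − burst: J1=2, J2=0, J3=5, J4=8
Total waiting = 2 + 0 + 5 + 8 = 15

15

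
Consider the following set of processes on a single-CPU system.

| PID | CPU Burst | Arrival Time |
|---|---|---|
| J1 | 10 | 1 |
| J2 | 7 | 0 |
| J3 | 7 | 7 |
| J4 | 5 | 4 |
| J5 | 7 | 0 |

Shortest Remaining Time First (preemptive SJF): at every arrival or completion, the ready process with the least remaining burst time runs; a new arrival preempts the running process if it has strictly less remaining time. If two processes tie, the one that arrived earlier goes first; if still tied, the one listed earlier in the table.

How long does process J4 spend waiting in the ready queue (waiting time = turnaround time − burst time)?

3

Schedule: | J2 0-7 | J4 7-12 | J5 12-19 | J3 19-26 | J1 26-36 |
Completion: J1=36  J2=7  J3=26  J4=12  J5=19
Waiting(J4) = turnaround − burst = 8 − 5 = 3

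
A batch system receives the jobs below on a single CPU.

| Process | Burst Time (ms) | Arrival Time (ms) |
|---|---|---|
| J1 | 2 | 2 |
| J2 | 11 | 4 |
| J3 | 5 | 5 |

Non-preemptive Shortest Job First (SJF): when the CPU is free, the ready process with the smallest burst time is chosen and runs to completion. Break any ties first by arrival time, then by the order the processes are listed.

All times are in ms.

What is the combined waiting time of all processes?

Schedule: | idle 0-2 | J1 2-4 | J2 4-15 | J3 15-20 |
Completion: J1=4  J2=15  J3=20
Turnaround (C−A): J1=2  J2=11  J3=15
Waiting = turnaround − burst: J1=0, J2=0, J3=10
Total waiting = 0 + 0 + 10 = 10

10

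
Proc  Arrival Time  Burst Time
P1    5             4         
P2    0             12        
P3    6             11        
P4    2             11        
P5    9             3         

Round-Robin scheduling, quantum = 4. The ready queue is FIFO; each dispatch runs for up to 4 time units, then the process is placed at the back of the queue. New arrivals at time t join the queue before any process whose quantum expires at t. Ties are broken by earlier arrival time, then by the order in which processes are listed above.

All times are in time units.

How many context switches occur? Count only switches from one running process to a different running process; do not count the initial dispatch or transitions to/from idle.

10

Schedule: | P2 0-4 | P4 4-8 | P2 8-12 | P1 12-16 | P3 16-20 | P4 20-24 | P5 24-27 | P2 27-31 | P3 31-35 | P4 35-38 | P3 38-41 |
Completion: P1=16  P2=31  P3=41  P4=38  P5=27
Turnaround (C−A): P1=11  P2=31  P3=35  P4=36  P5=18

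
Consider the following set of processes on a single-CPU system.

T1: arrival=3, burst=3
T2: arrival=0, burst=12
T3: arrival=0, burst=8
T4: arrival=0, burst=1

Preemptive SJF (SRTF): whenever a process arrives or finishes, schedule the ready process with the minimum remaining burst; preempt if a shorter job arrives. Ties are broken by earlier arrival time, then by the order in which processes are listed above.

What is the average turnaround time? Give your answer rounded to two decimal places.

10.00

Gantt: | T4 0-1 | T3 1-3 | T1 3-6 | T3 6-12 | T2 12-24 |
Completion: T1=6  T2=24  T3=12  T4=1
Turnaround (C−A): T1=3  T2=24  T3=12  T4=1
Turnaround times: T1=3, T2=24, T3=12, T4=1
Average turnaround = (3+24+12+1) / 4 = 40/4 = 10.00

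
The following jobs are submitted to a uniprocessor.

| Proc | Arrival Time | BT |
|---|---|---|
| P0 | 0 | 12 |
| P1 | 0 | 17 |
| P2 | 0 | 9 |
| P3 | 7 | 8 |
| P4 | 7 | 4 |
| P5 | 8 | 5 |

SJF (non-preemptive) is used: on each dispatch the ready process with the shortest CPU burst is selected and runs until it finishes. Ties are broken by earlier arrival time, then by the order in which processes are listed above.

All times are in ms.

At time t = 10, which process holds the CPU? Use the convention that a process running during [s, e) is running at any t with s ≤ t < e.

P4

Schedule: | P2 0-9 | P4 9-13 | P5 13-18 | P3 18-26 | P0 26-38 | P1 38-55 |
Completion: P0=38  P1=55  P2=9  P3=26  P4=13  P5=18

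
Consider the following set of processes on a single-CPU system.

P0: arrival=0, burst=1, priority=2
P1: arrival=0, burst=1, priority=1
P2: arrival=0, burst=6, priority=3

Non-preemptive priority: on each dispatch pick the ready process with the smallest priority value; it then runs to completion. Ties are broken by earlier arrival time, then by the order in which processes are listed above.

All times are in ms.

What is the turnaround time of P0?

Schedule: | P1 0-1 | P0 1-2 | P2 2-8 |
Completion: P0=2  P1=1  P2=8
Turnaround(P0) = completion − arrival = 2 − 0 = 2

2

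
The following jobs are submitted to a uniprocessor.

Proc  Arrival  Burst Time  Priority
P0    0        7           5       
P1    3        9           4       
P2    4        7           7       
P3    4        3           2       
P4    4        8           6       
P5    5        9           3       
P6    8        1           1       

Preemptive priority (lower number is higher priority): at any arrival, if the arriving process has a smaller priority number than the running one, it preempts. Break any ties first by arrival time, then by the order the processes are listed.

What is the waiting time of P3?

0

Schedule: | P0 0-3 | P1 3-4 | P3 4-7 | P5 7-8 | P6 8-9 | P5 9-17 | P1 17-25 | P0 25-29 | P4 29-37 | P2 37-44 |
Completion: P0=29  P1=25  P2=44  P3=7  P4=37  P5=17  P6=9
Turnaround (C−A): P0=29  P1=22  P2=40  P3=3  P4=33  P5=12  P6=1
Waiting(P3) = turnaround − burst = 3 − 3 = 0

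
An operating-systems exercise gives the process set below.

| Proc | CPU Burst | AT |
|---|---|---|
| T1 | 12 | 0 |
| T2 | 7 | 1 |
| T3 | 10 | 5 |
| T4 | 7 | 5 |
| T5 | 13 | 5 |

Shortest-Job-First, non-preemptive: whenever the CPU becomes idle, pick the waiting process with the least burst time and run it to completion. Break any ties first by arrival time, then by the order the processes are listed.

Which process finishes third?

T4

Timeline: | T1 0-12 | T2 12-19 | T4 19-26 | T3 26-36 | T5 36-49 |
Completion: T1=12  T2=19  T3=36  T4=26  T5=49
Turnaround (C−A): T1=12  T2=18  T3=31  T4=21  T5=44
Finish order: T1 → T2 → T4 → T3 → T5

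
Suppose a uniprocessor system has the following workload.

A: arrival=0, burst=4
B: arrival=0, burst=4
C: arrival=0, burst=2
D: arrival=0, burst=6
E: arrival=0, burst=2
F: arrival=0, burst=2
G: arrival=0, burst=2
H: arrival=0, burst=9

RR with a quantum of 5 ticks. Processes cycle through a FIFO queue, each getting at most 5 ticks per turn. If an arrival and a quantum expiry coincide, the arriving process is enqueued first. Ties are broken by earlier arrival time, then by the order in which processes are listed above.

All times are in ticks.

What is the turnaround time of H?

Timeline: | A 0-4 | B 4-8 | C 8-10 | D 10-15 | E 15-17 | F 17-19 | G 19-21 | H 21-26 | D 26-27 | H 27-31 |
Completion: A=4  B=8  C=10  D=27  E=17  F=19  G=21  H=31
Turnaround (C−A): A=4  B=8  C=10  D=27  E=17  F=19  G=21  H=31
Turnaround(H) = completion − arrival = 31 − 0 = 31

31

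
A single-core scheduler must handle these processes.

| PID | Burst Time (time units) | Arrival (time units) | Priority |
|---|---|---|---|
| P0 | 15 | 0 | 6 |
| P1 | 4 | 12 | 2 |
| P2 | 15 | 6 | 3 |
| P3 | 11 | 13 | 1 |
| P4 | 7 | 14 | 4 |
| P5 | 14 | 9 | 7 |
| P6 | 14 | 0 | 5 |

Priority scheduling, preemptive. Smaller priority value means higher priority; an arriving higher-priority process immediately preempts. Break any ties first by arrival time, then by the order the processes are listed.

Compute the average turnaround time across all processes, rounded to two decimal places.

39.00

Timeline: | P6 0-6 | P2 6-12 | P1 12-13 | P3 13-24 | P1 24-27 | P2 27-36 | P4 36-43 | P6 43-51 | P0 51-66 | P5 66-80 |
Completion: P0=66  P1=27  P2=36  P3=24  P4=43  P5=80  P6=51
Turnaround times: P0=66, P1=15, P2=30, P3=11, P4=29, P5=71, P6=51
Average turnaround = (66+15+30+11+29+71+51) / 7 = 273/7 = 39.00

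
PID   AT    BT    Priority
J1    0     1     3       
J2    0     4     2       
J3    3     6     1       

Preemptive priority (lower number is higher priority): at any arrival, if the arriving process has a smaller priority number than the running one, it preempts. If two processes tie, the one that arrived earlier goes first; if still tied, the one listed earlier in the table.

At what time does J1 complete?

Timeline: | J2 0-3 | J3 3-9 | J2 9-10 | J1 10-11 |
Completion: J1=11  J2=10  J3=9
Turnaround (C−A): J1=11  J2=10  J3=6

11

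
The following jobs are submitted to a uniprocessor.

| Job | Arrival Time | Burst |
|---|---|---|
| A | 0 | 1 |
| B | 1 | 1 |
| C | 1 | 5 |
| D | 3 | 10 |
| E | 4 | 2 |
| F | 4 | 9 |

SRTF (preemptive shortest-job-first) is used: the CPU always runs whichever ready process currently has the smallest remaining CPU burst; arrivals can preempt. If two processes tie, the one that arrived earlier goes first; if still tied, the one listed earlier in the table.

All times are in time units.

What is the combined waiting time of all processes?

23

Gantt: | A 0-1 | B 1-2 | C 2-4 | E 4-6 | C 6-9 | F 9-18 | D 18-28 |
Completion: A=1  B=2  C=9  D=28  E=6  F=18
Waiting = turnaround − burst: A=0, B=0, C=3, D=15, E=0, F=5
Total waiting = 0 + 0 + 3 + 15 + 0 + 5 = 23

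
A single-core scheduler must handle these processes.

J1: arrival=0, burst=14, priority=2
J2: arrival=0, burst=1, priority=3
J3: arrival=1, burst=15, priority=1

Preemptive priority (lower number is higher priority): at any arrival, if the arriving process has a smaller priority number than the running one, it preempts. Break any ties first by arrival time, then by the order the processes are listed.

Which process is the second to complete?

J1

Timeline: | J1 0-1 | J3 1-16 | J1 16-29 | J2 29-30 |
Completion: J1=29  J2=30  J3=16
Finish order: J3 → J1 → J2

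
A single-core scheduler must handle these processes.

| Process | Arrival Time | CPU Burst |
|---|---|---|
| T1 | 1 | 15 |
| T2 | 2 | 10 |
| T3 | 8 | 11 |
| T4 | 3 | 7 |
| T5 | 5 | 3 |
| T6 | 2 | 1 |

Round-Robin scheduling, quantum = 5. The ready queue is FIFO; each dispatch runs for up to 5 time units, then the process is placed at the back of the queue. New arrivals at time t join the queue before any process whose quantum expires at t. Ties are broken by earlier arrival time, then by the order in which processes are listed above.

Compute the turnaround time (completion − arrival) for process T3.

40

Gantt: | idle 0-1 | T1 1-6 | T2 6-11 | T6 11-12 | T4 12-17 | T5 17-20 | T1 20-25 | T3 25-30 | T2 30-35 | T4 35-37 | T1 37-42 | T3 42-48 |
Completion: T1=42  T2=35  T3=48  T4=37  T5=20  T6=12
Turnaround (C−A): T1=41  T2=33  T3=40  T4=34  T5=15  T6=10
Turnaround(T3) = completion − arrival = 48 − 8 = 40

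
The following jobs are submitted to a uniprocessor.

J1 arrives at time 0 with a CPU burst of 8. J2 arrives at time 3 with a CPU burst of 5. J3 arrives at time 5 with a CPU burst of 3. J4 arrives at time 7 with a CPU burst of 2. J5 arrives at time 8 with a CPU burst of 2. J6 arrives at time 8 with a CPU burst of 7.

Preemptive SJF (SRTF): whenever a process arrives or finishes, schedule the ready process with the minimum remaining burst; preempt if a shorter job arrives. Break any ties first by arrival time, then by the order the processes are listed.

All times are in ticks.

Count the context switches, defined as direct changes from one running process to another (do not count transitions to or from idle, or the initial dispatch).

5

Schedule: | J1 0-8 | J4 8-10 | J5 10-12 | J3 12-15 | J2 15-20 | J6 20-27 |
Completion: J1=8  J2=20  J3=15  J4=10  J5=12  J6=27
Turnaround (C−A): J1=8  J2=17  J3=10  J4=3  J5=4  J6=19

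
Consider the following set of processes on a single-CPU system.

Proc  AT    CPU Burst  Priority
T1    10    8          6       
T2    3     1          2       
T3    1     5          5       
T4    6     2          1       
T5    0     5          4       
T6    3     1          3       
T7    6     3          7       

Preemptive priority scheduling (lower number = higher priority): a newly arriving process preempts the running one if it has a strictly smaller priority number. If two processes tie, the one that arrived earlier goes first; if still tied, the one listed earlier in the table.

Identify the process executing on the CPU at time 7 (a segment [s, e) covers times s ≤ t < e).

Timeline: | T5 0-3 | T2 3-4 | T6 4-5 | T5 5-6 | T4 6-8 | T5 8-9 | T3 9-14 | T1 14-22 | T7 22-25 |
Completion: T1=22  T2=4  T3=14  T4=8  T5=9  T6=5  T7=25
Turnaround (C−A): T1=12  T2=1  T3=13  T4=2  T5=9  T6=2  T7=19

T4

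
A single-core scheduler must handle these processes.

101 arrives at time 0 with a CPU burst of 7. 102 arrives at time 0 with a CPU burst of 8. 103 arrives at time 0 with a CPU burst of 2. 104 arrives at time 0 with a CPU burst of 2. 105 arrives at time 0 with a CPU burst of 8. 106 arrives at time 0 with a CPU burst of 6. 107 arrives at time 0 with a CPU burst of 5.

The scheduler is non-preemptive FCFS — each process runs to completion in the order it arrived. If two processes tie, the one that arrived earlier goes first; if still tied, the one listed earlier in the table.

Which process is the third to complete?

Timeline: | 101 0-7 | 102 7-15 | 103 15-17 | 104 17-19 | 105 19-27 | 106 27-33 | 107 33-38 |
Completion: 101=7  102=15  103=17  104=19  105=27  106=33  107=38
Turnaround (C−A): 101=7  102=15  103=17  104=19  105=27  106=33  107=38
Finish order: 101 → 102 → 103 → 104 → 105 → 106 → 107

103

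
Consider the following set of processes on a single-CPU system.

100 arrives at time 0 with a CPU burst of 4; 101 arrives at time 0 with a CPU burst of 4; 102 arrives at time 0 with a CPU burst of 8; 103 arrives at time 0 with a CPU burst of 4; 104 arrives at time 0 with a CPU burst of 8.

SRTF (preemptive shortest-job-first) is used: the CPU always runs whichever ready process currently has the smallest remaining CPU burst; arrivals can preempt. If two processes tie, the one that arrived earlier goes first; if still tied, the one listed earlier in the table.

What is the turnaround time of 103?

12

Schedule: | 100 0-4 | 101 4-8 | 103 8-12 | 102 12-20 | 104 20-28 |
Completion: 100=4  101=8  102=20  103=12  104=28
Turnaround(103) = completion − arrival = 12 − 0 = 12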